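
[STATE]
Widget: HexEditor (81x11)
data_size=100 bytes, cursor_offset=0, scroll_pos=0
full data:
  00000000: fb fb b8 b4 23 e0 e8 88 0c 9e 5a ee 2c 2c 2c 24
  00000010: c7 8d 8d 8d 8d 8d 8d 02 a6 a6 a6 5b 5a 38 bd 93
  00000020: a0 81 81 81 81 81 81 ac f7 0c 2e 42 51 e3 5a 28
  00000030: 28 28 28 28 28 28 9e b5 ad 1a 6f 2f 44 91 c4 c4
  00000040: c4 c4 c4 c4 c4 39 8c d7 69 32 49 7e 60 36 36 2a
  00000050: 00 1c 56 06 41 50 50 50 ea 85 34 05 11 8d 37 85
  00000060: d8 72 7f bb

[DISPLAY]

00000000  FB fb b8 b4 23 e0 e8 88  0c 9e 5a ee 2c 2c 2c 24  |....#.....Z.,,,$|   
00000010  c7 8d 8d 8d 8d 8d 8d 02  a6 a6 a6 5b 5a 38 bd 93  |...........[Z8..|   
00000020  a0 81 81 81 81 81 81 ac  f7 0c 2e 42 51 e3 5a 28  |...........BQ.Z(|   
00000030  28 28 28 28 28 28 9e b5  ad 1a 6f 2f 44 91 c4 c4  |((((((....o/D...|   
00000040  c4 c4 c4 c4 c4 39 8c d7  69 32 49 7e 60 36 36 2a  |.....9..i2I~`66*|   
00000050  00 1c 56 06 41 50 50 50  ea 85 34 05 11 8d 37 85  |..V.APPP..4...7.|   
00000060  d8 72 7f bb                                       |.r..            |   
                                                                                 
                                                                                 
                                                                                 
                                                                                 


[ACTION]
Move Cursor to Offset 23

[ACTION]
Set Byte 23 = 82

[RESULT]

00000000  fb fb b8 b4 23 e0 e8 88  0c 9e 5a ee 2c 2c 2c 24  |....#.....Z.,,,$|   
00000010  c7 8d 8d 8d 8d 8d 8d 82  a6 a6 a6 5b 5a 38 bd 93  |...........[Z8..|   
00000020  a0 81 81 81 81 81 81 ac  f7 0c 2e 42 51 e3 5a 28  |...........BQ.Z(|   
00000030  28 28 28 28 28 28 9e b5  ad 1a 6f 2f 44 91 c4 c4  |((((((....o/D...|   
00000040  c4 c4 c4 c4 c4 39 8c d7  69 32 49 7e 60 36 36 2a  |.....9..i2I~`66*|   
00000050  00 1c 56 06 41 50 50 50  ea 85 34 05 11 8d 37 85  |..V.APPP..4...7.|   
00000060  d8 72 7f bb                                       |.r..            |   
                                                                                 
                                                                                 
                                                                                 
                                                                                 


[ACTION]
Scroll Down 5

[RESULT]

00000050  00 1c 56 06 41 50 50 50  ea 85 34 05 11 8d 37 85  |..V.APPP..4...7.|   
00000060  d8 72 7f bb                                       |.r..            |   
                                                                                 
                                                                                 
                                                                                 
                                                                                 
                                                                                 
                                                                                 
                                                                                 
                                                                                 
                                                                                 


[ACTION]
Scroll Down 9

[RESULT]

00000060  d8 72 7f bb                                       |.r..            |   
                                                                                 
                                                                                 
                                                                                 
                                                                                 
                                                                                 
                                                                                 
                                                                                 
                                                                                 
                                                                                 
                                                                                 


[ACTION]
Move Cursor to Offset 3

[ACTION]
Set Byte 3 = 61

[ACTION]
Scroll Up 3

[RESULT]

00000030  28 28 28 28 28 28 9e b5  ad 1a 6f 2f 44 91 c4 c4  |((((((....o/D...|   
00000040  c4 c4 c4 c4 c4 39 8c d7  69 32 49 7e 60 36 36 2a  |.....9..i2I~`66*|   
00000050  00 1c 56 06 41 50 50 50  ea 85 34 05 11 8d 37 85  |..V.APPP..4...7.|   
00000060  d8 72 7f bb                                       |.r..            |   
                                                                                 
                                                                                 
                                                                                 
                                                                                 
                                                                                 
                                                                                 
                                                                                 


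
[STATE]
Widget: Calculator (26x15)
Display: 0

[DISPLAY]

                         0
┌───┬───┬───┬───┐         
│ 7 │ 8 │ 9 │ ÷ │         
├───┼───┼───┼───┤         
│ 4 │ 5 │ 6 │ × │         
├───┼───┼───┼───┤         
│ 1 │ 2 │ 3 │ - │         
├───┼───┼───┼───┤         
│ 0 │ . │ = │ + │         
├───┼───┼───┼───┤         
│ C │ MC│ MR│ M+│         
└───┴───┴───┴───┘         
                          
                          
                          


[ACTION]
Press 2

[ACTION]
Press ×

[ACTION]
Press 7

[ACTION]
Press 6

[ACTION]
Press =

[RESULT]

                       152
┌───┬───┬───┬───┐         
│ 7 │ 8 │ 9 │ ÷ │         
├───┼───┼───┼───┤         
│ 4 │ 5 │ 6 │ × │         
├───┼───┼───┼───┤         
│ 1 │ 2 │ 3 │ - │         
├───┼───┼───┼───┤         
│ 0 │ . │ = │ + │         
├───┼───┼───┼───┤         
│ C │ MC│ MR│ M+│         
└───┴───┴───┴───┘         
                          
                          
                          


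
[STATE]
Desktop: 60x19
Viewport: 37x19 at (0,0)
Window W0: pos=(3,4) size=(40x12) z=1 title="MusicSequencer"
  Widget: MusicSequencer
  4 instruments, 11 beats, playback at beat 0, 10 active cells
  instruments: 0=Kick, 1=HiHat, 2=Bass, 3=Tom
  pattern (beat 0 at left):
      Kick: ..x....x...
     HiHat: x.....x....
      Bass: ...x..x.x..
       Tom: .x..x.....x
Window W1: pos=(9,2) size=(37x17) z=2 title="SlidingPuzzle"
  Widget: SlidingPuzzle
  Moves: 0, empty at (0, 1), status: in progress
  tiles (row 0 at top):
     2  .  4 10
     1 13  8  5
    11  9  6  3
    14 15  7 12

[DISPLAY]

                                     
                                     
         ┏━━━━━━━━━━━━━━━━━━━━━━━━━━━
         ┃ SlidingPuzzle             
   ┏━━━━━┠───────────────────────────
   ┃ Musi┃┌────┬────┬────┬────┐      
   ┠─────┃│  2 │    │  4 │ 10 │      
   ┃     ┃├────┼────┼────┼────┤      
   ┃  Kic┃│  1 │ 13 │  8 │  5 │      
   ┃ HiHa┃├────┼────┼────┼────┤      
   ┃  Bas┃│ 11 │  9 │  6 │  3 │      
   ┃   To┃├────┼────┼────┼────┤      
   ┃     ┃│ 14 │ 15 │  7 │ 12 │      
   ┃     ┃└────┴────┴────┴────┘      
   ┃     ┃Moves: 0                   
   ┗━━━━━┃                           
         ┃                           
         ┃                           
         ┗━━━━━━━━━━━━━━━━━━━━━━━━━━━


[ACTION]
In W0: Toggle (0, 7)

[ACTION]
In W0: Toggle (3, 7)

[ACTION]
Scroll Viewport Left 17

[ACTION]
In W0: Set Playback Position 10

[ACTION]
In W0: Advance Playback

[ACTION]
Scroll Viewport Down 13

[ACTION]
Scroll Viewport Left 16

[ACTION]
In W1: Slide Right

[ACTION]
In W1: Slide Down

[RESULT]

                                     
                                     
         ┏━━━━━━━━━━━━━━━━━━━━━━━━━━━
         ┃ SlidingPuzzle             
   ┏━━━━━┠───────────────────────────
   ┃ Musi┃┌────┬────┬────┬────┐      
   ┠─────┃│    │  2 │  4 │ 10 │      
   ┃     ┃├────┼────┼────┼────┤      
   ┃  Kic┃│  1 │ 13 │  8 │  5 │      
   ┃ HiHa┃├────┼────┼────┼────┤      
   ┃  Bas┃│ 11 │  9 │  6 │  3 │      
   ┃   To┃├────┼────┼────┼────┤      
   ┃     ┃│ 14 │ 15 │  7 │ 12 │      
   ┃     ┃└────┴────┴────┴────┘      
   ┃     ┃Moves: 1                   
   ┗━━━━━┃                           
         ┃                           
         ┃                           
         ┗━━━━━━━━━━━━━━━━━━━━━━━━━━━


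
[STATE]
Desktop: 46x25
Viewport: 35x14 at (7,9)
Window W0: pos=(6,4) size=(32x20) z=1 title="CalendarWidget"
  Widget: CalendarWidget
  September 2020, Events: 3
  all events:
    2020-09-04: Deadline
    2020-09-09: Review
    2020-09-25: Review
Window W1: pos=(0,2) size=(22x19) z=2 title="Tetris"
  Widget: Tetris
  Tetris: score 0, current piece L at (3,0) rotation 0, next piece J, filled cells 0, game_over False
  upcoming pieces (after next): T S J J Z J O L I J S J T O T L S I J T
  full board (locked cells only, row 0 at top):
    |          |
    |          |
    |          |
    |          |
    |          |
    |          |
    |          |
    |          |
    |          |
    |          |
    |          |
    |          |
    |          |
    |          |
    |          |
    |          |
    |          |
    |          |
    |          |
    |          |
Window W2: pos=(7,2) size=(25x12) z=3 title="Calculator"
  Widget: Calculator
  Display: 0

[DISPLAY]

┃│ 4 │ 5 │ 6 │ × │      ┃     ┃    
┃├───┼───┼───┼───┤      ┃     ┃    
┃│ 1 │ 2 │ 3 │ - │      ┃     ┃    
┃└───┴───┴───┴───┘      ┃     ┃    
┗━━━━━━━━━━━━━━━━━━━━━━━┛     ┃    
    │         ┃               ┃    
    │         ┃               ┃    
    │         ┃               ┃    
    │         ┃               ┃    
    │         ┃               ┃    
    │         ┃               ┃    
━━━━━━━━━━━━━━┛               ┃    
                              ┃    
                              ┃    


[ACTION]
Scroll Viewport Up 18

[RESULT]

                                   
                                   
┏━━━━━━━━━━━━━━━━━━━━━━━┓          
┃ Calculator            ┃          
┠───────────────────────┨━━━━━┓    
┃                      0┃     ┃    
┃┌───┬───┬───┬───┐      ┃─────┨    
┃│ 7 │ 8 │ 9 │ ÷ │      ┃     ┃    
┃├───┼───┼───┼───┤      ┃     ┃    
┃│ 4 │ 5 │ 6 │ × │      ┃     ┃    
┃├───┼───┼───┼───┤      ┃     ┃    
┃│ 1 │ 2 │ 3 │ - │      ┃     ┃    
┃└───┴───┴───┴───┘      ┃     ┃    
┗━━━━━━━━━━━━━━━━━━━━━━━┛     ┃    


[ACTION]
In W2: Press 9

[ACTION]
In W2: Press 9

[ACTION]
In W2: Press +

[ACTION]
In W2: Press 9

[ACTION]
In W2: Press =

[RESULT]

                                   
                                   
┏━━━━━━━━━━━━━━━━━━━━━━━┓          
┃ Calculator            ┃          
┠───────────────────────┨━━━━━┓    
┃                    108┃     ┃    
┃┌───┬───┬───┬───┐      ┃─────┨    
┃│ 7 │ 8 │ 9 │ ÷ │      ┃     ┃    
┃├───┼───┼───┼───┤      ┃     ┃    
┃│ 4 │ 5 │ 6 │ × │      ┃     ┃    
┃├───┼───┼───┼───┤      ┃     ┃    
┃│ 1 │ 2 │ 3 │ - │      ┃     ┃    
┃└───┴───┴───┴───┘      ┃     ┃    
┗━━━━━━━━━━━━━━━━━━━━━━━┛     ┃    


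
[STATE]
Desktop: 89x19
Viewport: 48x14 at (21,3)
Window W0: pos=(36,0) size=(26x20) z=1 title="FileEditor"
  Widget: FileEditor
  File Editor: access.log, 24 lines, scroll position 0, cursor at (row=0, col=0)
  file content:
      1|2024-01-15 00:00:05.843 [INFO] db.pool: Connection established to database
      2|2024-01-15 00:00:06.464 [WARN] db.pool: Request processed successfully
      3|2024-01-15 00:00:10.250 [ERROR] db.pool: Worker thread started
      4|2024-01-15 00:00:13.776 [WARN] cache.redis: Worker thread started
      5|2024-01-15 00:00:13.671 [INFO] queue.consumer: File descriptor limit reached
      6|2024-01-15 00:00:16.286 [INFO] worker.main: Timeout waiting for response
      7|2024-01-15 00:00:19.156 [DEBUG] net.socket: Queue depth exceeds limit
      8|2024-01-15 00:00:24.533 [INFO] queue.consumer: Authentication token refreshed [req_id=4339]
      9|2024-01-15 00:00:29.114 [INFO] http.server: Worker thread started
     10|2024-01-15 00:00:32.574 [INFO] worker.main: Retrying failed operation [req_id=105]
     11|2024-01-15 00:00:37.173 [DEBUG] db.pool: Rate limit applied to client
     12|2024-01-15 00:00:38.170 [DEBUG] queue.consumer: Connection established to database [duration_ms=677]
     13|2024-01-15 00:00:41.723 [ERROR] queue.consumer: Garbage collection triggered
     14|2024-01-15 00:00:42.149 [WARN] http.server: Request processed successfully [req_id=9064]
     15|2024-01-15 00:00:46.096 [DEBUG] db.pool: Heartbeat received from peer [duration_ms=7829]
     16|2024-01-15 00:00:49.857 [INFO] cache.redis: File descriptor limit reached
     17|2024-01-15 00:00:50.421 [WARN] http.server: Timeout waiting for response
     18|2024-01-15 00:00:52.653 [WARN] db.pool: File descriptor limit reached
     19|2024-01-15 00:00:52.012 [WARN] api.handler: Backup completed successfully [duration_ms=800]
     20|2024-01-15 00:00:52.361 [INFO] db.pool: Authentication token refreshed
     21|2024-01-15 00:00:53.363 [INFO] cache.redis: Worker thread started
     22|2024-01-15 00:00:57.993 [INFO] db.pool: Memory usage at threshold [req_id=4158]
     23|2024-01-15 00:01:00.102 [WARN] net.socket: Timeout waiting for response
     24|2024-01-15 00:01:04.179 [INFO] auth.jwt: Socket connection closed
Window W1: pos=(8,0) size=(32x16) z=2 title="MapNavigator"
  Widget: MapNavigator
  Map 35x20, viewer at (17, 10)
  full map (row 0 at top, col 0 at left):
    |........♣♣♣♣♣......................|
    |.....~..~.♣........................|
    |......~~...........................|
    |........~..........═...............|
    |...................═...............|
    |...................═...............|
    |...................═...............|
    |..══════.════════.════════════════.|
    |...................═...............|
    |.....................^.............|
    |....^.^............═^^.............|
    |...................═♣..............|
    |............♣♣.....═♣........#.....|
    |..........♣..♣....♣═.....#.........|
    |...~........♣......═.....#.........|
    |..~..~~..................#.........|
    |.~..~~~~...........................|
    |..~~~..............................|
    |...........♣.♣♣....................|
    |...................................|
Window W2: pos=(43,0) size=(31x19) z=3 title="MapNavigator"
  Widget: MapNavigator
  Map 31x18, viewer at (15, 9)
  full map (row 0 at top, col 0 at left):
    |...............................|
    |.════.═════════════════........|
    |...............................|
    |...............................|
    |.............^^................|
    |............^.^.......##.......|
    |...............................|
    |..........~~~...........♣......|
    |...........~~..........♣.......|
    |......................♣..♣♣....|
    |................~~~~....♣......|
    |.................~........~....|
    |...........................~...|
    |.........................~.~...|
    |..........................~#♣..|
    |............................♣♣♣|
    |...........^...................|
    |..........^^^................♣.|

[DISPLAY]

.....═............┃4-0┃.........................
.....═............┃4-0┃.........................
.....═............┃4-0┃............^^...........
═══.══════════════┃4-0┃...........^.^.......##..
.....═............┃4-0┃.........................
.......^..........┃4-0┃.........~~~...........♣.
...@.═^^..........┃4-0┃..........~~..........♣..
.....═♣...........┃4-0┃..............@......♣..♣
.....═♣........#..┃4-0┃...............~~~~....♣.
....♣═.....#......┃4-0┃................~........
.....═.....#......┃4-0┃.........................
...........#......┃4-0┃........................~
━━━━━━━━━━━━━━━━━━┛4-0┃.........................
               ┃2024-0┃.........................


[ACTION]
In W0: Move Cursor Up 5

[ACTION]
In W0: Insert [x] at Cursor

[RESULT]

.....═............┃24-┃.........................
.....═............┃4-0┃.........................
.....═............┃4-0┃............^^...........
═══.══════════════┃4-0┃...........^.^.......##..
.....═............┃4-0┃.........................
.......^..........┃4-0┃.........~~~...........♣.
...@.═^^..........┃4-0┃..........~~..........♣..
.....═♣...........┃4-0┃..............@......♣..♣
.....═♣........#..┃4-0┃...............~~~~....♣.
....♣═.....#......┃4-0┃................~........
.....═.....#......┃4-0┃.........................
...........#......┃4-0┃........................~
━━━━━━━━━━━━━━━━━━┛4-0┃.........................
               ┃2024-0┃.........................


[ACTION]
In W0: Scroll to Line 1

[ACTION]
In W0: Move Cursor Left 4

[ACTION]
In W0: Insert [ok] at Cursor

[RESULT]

.....═............┃202┃.........................
.....═............┃4-0┃.........................
.....═............┃4-0┃............^^...........
═══.══════════════┃4-0┃...........^.^.......##..
.....═............┃4-0┃.........................
.......^..........┃4-0┃.........~~~...........♣.
...@.═^^..........┃4-0┃..........~~..........♣..
.....═♣...........┃4-0┃..............@......♣..♣
.....═♣........#..┃4-0┃...............~~~~....♣.
....♣═.....#......┃4-0┃................~........
.....═.....#......┃4-0┃.........................
...........#......┃4-0┃........................~
━━━━━━━━━━━━━━━━━━┛4-0┃.........................
               ┃2024-0┃.........................


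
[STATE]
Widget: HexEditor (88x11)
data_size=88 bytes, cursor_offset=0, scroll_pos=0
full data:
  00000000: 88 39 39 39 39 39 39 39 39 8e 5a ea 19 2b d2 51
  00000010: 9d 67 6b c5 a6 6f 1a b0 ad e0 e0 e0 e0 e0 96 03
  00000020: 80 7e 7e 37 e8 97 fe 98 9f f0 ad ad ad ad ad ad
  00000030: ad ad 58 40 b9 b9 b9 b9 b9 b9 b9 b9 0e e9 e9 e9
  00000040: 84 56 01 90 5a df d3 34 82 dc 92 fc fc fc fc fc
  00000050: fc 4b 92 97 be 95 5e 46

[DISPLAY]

00000000  88 39 39 39 39 39 39 39  39 8e 5a ea 19 2b d2 51  |.99999999.Z..+.Q|          
00000010  9d 67 6b c5 a6 6f 1a b0  ad e0 e0 e0 e0 e0 96 03  |.gk..o..........|          
00000020  80 7e 7e 37 e8 97 fe 98  9f f0 ad ad ad ad ad ad  |.~~7............|          
00000030  ad ad 58 40 b9 b9 b9 b9  b9 b9 b9 b9 0e e9 e9 e9  |..X@............|          
00000040  84 56 01 90 5a df d3 34  82 dc 92 fc fc fc fc fc  |.V..Z..4........|          
00000050  fc 4b 92 97 be 95 5e 46                           |.K....^F        |          
                                                                                        
                                                                                        
                                                                                        
                                                                                        
                                                                                        


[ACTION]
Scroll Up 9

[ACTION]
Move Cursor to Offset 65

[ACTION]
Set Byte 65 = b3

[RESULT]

00000000  88 39 39 39 39 39 39 39  39 8e 5a ea 19 2b d2 51  |.99999999.Z..+.Q|          
00000010  9d 67 6b c5 a6 6f 1a b0  ad e0 e0 e0 e0 e0 96 03  |.gk..o..........|          
00000020  80 7e 7e 37 e8 97 fe 98  9f f0 ad ad ad ad ad ad  |.~~7............|          
00000030  ad ad 58 40 b9 b9 b9 b9  b9 b9 b9 b9 0e e9 e9 e9  |..X@............|          
00000040  84 B3 01 90 5a df d3 34  82 dc 92 fc fc fc fc fc  |....Z..4........|          
00000050  fc 4b 92 97 be 95 5e 46                           |.K....^F        |          
                                                                                        
                                                                                        
                                                                                        
                                                                                        
                                                                                        


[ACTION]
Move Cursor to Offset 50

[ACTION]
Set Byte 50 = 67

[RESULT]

00000000  88 39 39 39 39 39 39 39  39 8e 5a ea 19 2b d2 51  |.99999999.Z..+.Q|          
00000010  9d 67 6b c5 a6 6f 1a b0  ad e0 e0 e0 e0 e0 96 03  |.gk..o..........|          
00000020  80 7e 7e 37 e8 97 fe 98  9f f0 ad ad ad ad ad ad  |.~~7............|          
00000030  ad ad 67 40 b9 b9 b9 b9  b9 b9 b9 b9 0e e9 e9 e9  |..g@............|          
00000040  84 b3 01 90 5a df d3 34  82 dc 92 fc fc fc fc fc  |....Z..4........|          
00000050  fc 4b 92 97 be 95 5e 46                           |.K....^F        |          
                                                                                        
                                                                                        
                                                                                        
                                                                                        
                                                                                        


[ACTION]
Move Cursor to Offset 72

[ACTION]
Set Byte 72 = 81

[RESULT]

00000000  88 39 39 39 39 39 39 39  39 8e 5a ea 19 2b d2 51  |.99999999.Z..+.Q|          
00000010  9d 67 6b c5 a6 6f 1a b0  ad e0 e0 e0 e0 e0 96 03  |.gk..o..........|          
00000020  80 7e 7e 37 e8 97 fe 98  9f f0 ad ad ad ad ad ad  |.~~7............|          
00000030  ad ad 67 40 b9 b9 b9 b9  b9 b9 b9 b9 0e e9 e9 e9  |..g@............|          
00000040  84 b3 01 90 5a df d3 34  81 dc 92 fc fc fc fc fc  |....Z..4........|          
00000050  fc 4b 92 97 be 95 5e 46                           |.K....^F        |          
                                                                                        
                                                                                        
                                                                                        
                                                                                        
                                                                                        


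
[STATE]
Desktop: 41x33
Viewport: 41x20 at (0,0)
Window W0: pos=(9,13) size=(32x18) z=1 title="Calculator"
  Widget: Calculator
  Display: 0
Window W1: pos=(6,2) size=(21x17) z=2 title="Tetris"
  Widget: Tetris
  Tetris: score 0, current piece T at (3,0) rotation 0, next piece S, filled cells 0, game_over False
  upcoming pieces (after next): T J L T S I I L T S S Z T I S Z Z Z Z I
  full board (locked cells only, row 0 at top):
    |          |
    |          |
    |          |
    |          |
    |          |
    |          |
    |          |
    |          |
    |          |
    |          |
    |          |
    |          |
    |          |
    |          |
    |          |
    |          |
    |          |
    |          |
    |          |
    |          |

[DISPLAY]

                                         
                                         
      ┏━━━━━━━━━━━━━━━━━━━┓              
      ┃ Tetris            ┃              
      ┠───────────────────┨              
      ┃          │Next:   ┃              
      ┃          │ ░░     ┃              
      ┃          │░░      ┃              
      ┃          │        ┃              
      ┃          │        ┃              
      ┃          │        ┃              
      ┃          │Score:  ┃              
      ┃          │0       ┃              
      ┃          │        ┃━━━━━━━━━━━━━┓
      ┃          │        ┃             ┃
      ┃          │        ┃─────────────┨
      ┃          │        ┃            0┃
      ┃          │        ┃             ┃
      ┗━━━━━━━━━━━━━━━━━━━┛             ┃
         ┃├───┼───┼───┼───┤             ┃


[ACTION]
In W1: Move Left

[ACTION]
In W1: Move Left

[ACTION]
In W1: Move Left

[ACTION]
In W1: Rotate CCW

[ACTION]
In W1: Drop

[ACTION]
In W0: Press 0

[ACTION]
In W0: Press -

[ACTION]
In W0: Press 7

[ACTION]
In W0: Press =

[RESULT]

                                         
                                         
      ┏━━━━━━━━━━━━━━━━━━━┓              
      ┃ Tetris            ┃              
      ┠───────────────────┨              
      ┃          │Next:   ┃              
      ┃          │ ░░     ┃              
      ┃          │░░      ┃              
      ┃          │        ┃              
      ┃          │        ┃              
      ┃          │        ┃              
      ┃          │Score:  ┃              
      ┃          │0       ┃              
      ┃          │        ┃━━━━━━━━━━━━━┓
      ┃          │        ┃             ┃
      ┃          │        ┃─────────────┨
      ┃          │        ┃           -7┃
      ┃          │        ┃             ┃
      ┗━━━━━━━━━━━━━━━━━━━┛             ┃
         ┃├───┼───┼───┼───┤             ┃


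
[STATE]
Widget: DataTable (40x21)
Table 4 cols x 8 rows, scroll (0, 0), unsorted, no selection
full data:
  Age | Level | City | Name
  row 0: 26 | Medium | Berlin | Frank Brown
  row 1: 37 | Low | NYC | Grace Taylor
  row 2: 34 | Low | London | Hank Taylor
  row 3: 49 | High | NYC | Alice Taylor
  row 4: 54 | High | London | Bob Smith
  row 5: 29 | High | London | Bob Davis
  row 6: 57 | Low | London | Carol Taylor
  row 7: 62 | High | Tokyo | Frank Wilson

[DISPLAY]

Age│Level │City  │Name                  
───┼──────┼──────┼────────────          
26 │Medium│Berlin│Frank Brown           
37 │Low   │NYC   │Grace Taylor          
34 │Low   │London│Hank Taylor           
49 │High  │NYC   │Alice Taylor          
54 │High  │London│Bob Smith             
29 │High  │London│Bob Davis             
57 │Low   │London│Carol Taylor          
62 │High  │Tokyo │Frank Wilson          
                                        
                                        
                                        
                                        
                                        
                                        
                                        
                                        
                                        
                                        
                                        


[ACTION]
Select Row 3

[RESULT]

Age│Level │City  │Name                  
───┼──────┼──────┼────────────          
26 │Medium│Berlin│Frank Brown           
37 │Low   │NYC   │Grace Taylor          
34 │Low   │London│Hank Taylor           
>9 │High  │NYC   │Alice Taylor          
54 │High  │London│Bob Smith             
29 │High  │London│Bob Davis             
57 │Low   │London│Carol Taylor          
62 │High  │Tokyo │Frank Wilson          
                                        
                                        
                                        
                                        
                                        
                                        
                                        
                                        
                                        
                                        
                                        


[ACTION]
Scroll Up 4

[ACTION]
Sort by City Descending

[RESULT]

Age│Level │City ▼│Name                  
───┼──────┼──────┼────────────          
62 │High  │Tokyo │Frank Wilson          
37 │Low   │NYC   │Grace Taylor          
49 │High  │NYC   │Alice Taylor          
>4 │Low   │London│Hank Taylor           
54 │High  │London│Bob Smith             
29 │High  │London│Bob Davis             
57 │Low   │London│Carol Taylor          
26 │Medium│Berlin│Frank Brown           
                                        
                                        
                                        
                                        
                                        
                                        
                                        
                                        
                                        
                                        
                                        


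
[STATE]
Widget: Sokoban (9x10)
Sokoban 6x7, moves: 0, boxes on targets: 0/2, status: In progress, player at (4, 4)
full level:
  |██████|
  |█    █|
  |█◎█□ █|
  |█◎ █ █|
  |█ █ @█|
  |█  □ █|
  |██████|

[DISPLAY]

██████   
█    █   
█◎█□ █   
█◎ █ █   
█ █ @█   
█  □ █   
██████   
Moves: 0 
         
         


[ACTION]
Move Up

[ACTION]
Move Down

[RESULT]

██████   
█    █   
█◎█□ █   
█◎ █ █   
█ █ @█   
█  □ █   
██████   
Moves: 2 
         
         


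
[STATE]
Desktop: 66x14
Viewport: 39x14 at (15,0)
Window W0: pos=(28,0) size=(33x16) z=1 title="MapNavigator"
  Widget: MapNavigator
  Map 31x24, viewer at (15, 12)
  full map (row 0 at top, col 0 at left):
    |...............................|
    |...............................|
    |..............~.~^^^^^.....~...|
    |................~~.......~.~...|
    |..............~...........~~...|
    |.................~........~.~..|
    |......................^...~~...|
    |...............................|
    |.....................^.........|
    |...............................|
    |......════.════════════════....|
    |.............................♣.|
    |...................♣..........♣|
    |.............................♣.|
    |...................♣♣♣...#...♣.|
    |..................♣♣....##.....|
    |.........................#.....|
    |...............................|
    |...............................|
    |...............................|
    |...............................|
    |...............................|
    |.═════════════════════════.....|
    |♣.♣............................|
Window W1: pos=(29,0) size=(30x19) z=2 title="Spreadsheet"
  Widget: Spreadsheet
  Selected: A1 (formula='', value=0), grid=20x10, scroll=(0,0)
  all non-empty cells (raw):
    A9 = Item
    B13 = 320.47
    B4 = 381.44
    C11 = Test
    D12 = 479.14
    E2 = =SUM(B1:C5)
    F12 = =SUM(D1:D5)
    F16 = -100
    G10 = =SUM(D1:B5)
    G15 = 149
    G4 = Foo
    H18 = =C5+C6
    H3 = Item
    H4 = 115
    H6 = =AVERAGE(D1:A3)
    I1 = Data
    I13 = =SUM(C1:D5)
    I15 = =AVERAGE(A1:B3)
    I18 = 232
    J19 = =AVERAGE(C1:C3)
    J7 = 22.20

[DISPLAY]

             ┏┏━━━━━━━━━━━━━━━━━━━━━━━━
             ┃┃ Spreadsheet            
             ┠┠────────────────────────
             ┃┃A1:                     
             ┃┃       A       B       C
             ┃┃------------------------
             ┃┃  1      [0]       0    
             ┃┃  2        0       0    
             ┃┃  3        0       0    
             ┃┃  4        0  381.44    
             ┃┃  5        0       0    
             ┃┃  6        0       0    
             ┃┃  7        0       0    
             ┃┃  8        0       0    


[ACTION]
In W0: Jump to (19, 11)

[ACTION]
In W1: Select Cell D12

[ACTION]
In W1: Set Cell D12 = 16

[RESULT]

             ┏┏━━━━━━━━━━━━━━━━━━━━━━━━
             ┃┃ Spreadsheet            
             ┠┠────────────────────────
             ┃┃D12: 16                 
             ┃┃       A       B       C
             ┃┃------------------------
             ┃┃  1        0       0    
             ┃┃  2        0       0    
             ┃┃  3        0       0    
             ┃┃  4        0  381.44    
             ┃┃  5        0       0    
             ┃┃  6        0       0    
             ┃┃  7        0       0    
             ┃┃  8        0       0    


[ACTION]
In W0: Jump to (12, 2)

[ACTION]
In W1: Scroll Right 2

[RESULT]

             ┏┏━━━━━━━━━━━━━━━━━━━━━━━━
             ┃┃ Spreadsheet            
             ┠┠────────────────────────
             ┃┃D12: 16                 
             ┃┃       C       D       E
             ┃┃------------------------
             ┃┃  1        0       0    
             ┃┃  2        0       0  38
             ┃┃  3        0       0    
             ┃┃  4        0       0    
             ┃┃  5        0       0    
             ┃┃  6        0       0    
             ┃┃  7        0       0    
             ┃┃  8        0       0    


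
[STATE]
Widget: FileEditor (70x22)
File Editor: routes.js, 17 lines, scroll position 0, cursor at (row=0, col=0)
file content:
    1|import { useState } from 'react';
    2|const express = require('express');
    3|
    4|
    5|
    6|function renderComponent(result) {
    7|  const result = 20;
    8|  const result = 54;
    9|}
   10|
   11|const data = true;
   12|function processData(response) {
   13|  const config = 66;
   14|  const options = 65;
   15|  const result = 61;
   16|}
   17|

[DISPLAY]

█mport { useState } from 'react';                                    ▲
const express = require('express');                                  █
                                                                     ░
                                                                     ░
                                                                     ░
function renderComponent(result) {                                   ░
  const result = 20;                                                 ░
  const result = 54;                                                 ░
}                                                                    ░
                                                                     ░
const data = true;                                                   ░
function processData(response) {                                     ░
  const config = 66;                                                 ░
  const options = 65;                                                ░
  const result = 61;                                                 ░
}                                                                    ░
                                                                     ░
                                                                     ░
                                                                     ░
                                                                     ░
                                                                     ░
                                                                     ▼


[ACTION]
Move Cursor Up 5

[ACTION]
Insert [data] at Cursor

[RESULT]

data█mport { useState } from 'react';                                ▲
const express = require('express');                                  █
                                                                     ░
                                                                     ░
                                                                     ░
function renderComponent(result) {                                   ░
  const result = 20;                                                 ░
  const result = 54;                                                 ░
}                                                                    ░
                                                                     ░
const data = true;                                                   ░
function processData(response) {                                     ░
  const config = 66;                                                 ░
  const options = 65;                                                ░
  const result = 61;                                                 ░
}                                                                    ░
                                                                     ░
                                                                     ░
                                                                     ░
                                                                     ░
                                                                     ░
                                                                     ▼
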